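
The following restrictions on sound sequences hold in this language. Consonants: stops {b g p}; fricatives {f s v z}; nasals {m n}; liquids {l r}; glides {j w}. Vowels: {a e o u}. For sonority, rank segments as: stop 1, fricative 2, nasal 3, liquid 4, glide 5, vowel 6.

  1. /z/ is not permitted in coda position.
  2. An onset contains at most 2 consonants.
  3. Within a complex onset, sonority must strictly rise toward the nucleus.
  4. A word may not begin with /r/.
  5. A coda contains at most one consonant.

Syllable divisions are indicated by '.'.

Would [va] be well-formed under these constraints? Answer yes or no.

[va] — σ1 onset /v/, coda /∅/ ok → well-formed

yes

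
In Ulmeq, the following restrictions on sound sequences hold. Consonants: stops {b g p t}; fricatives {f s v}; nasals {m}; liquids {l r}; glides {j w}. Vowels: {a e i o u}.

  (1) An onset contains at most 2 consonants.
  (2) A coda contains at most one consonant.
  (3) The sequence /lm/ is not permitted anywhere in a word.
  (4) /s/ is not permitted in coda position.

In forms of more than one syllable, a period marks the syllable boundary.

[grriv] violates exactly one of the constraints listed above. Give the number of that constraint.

1

[grriv]: syllable 1 onset /grr/ has 3 consonants (> 2).
This is a violation of constraint 1: "An onset contains at most 2 consonants."
The remaining constraints (2, 3, 4) are satisfied.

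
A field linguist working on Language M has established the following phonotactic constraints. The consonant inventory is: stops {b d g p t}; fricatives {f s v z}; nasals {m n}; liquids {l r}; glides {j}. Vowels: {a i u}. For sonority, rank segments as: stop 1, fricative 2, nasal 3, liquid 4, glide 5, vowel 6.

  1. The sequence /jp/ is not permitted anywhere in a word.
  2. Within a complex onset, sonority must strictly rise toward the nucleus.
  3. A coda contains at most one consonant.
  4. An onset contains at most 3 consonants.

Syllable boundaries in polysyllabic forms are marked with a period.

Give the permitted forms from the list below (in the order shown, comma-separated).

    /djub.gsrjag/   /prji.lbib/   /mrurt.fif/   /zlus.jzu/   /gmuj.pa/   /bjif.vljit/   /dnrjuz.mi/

/bjif.vljit/

/djub.gsrjag/ — violates constraint 4: syllable 2 onset /gsrj/ has 4 consonants (> 3) → not permitted
/prji.lbib/ — violates constraint 2: syllable 2 onset /lb/: /l/ (liquid, 4) → /b/ (stop, 1) does not rise → not permitted
/mrurt.fif/ — violates constraint 3: syllable 1 coda /rt/ has 2 consonants (> 1) → not permitted
/zlus.jzu/ — violates constraint 2: syllable 2 onset /jz/: /j/ (glide, 5) → /z/ (fricative, 2) does not rise → not permitted
/gmuj.pa/ — violates constraint 1: contains banned sequence /jp/ → not permitted
/bjif.vljit/ — σ1 onset /bj/ (1→5 rises), coda /f/ ok; σ2 onset /vlj/ (2→4→5 rises), coda /t/ ok → permitted
/dnrjuz.mi/ — violates constraint 4: syllable 1 onset /dnrj/ has 4 consonants (> 3) → not permitted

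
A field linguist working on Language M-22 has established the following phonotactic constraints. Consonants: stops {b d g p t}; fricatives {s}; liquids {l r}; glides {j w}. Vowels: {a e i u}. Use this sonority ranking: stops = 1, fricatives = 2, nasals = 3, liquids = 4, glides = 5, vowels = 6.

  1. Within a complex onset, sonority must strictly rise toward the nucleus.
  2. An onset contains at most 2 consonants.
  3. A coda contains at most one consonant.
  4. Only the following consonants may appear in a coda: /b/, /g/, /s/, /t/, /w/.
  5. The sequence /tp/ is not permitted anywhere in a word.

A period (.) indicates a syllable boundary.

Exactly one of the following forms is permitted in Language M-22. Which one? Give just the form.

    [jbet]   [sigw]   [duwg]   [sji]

[sji]

[jbet] — violates constraint 1: syllable 1 onset /jb/: /j/ (glide, 5) → /b/ (stop, 1) does not rise → not permitted
[sigw] — violates constraint 3: syllable 1 coda /gw/ has 2 consonants (> 1) → not permitted
[duwg] — violates constraint 3: syllable 1 coda /wg/ has 2 consonants (> 1) → not permitted
[sji] — σ1 onset /sj/ (2→5 rises), coda /∅/ ok → permitted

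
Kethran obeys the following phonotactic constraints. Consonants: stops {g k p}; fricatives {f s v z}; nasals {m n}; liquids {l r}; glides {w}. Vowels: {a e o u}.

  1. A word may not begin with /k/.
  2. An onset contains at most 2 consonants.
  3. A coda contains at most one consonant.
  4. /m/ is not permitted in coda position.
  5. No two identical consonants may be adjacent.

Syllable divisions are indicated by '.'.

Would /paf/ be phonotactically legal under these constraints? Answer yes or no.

/paf/ — σ1 onset /p/, coda /f/ ok → phonotactically legal

yes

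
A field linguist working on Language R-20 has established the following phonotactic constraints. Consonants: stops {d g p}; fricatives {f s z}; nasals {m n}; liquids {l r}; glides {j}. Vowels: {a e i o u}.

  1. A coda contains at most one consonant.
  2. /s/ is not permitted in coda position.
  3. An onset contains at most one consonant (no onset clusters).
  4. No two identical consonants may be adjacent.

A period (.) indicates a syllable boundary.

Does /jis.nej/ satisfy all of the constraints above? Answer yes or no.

/jis.nej/ — violates constraint 2: syllable 1 coda contains /s/ → ill-formed

no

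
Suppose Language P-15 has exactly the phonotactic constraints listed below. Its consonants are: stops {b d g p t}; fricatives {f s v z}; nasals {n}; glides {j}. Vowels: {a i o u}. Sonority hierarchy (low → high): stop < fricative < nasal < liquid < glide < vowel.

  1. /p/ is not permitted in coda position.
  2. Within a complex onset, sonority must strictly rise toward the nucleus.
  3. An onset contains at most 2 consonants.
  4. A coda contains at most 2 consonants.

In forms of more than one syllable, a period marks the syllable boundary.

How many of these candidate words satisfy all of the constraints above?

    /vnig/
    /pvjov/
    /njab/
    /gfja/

/vnig/ — σ1 onset /vn/ (2→3 rises), coda /g/ ok → licit
/pvjov/ — violates constraint 3: syllable 1 onset /pvj/ has 3 consonants (> 2) → illicit
/njab/ — σ1 onset /nj/ (3→5 rises), coda /b/ ok → licit
/gfja/ — violates constraint 3: syllable 1 onset /gfj/ has 3 consonants (> 2) → illicit
Licit: /vnig/, /njab/ → 2.

2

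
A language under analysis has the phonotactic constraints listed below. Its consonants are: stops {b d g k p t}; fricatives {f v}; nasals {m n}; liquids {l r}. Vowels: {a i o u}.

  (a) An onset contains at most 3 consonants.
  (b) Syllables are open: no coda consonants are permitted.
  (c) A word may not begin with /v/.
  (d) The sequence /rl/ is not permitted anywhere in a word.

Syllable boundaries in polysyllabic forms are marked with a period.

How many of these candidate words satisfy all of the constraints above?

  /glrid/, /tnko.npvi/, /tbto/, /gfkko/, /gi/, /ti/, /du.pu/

/glrid/ — violates constraint (b): syllable 1 coda /d/ has 1 consonant (> 0) → phonotactically illegal
/tnko.npvi/ — σ1 onset /tnk/ (3C), coda /∅/ ok; σ2 onset /npv/ (3C), coda /∅/ ok → phonotactically legal
/tbto/ — σ1 onset /tbt/ (3C), coda /∅/ ok → phonotactically legal
/gfkko/ — violates constraint (a): syllable 1 onset /gfkk/ has 4 consonants (> 3) → phonotactically illegal
/gi/ — σ1 onset /g/, coda /∅/ ok → phonotactically legal
/ti/ — σ1 onset /t/, coda /∅/ ok → phonotactically legal
/du.pu/ — σ1 onset /d/, coda /∅/ ok; σ2 onset /p/, coda /∅/ ok → phonotactically legal
Phonotactically legal: /tnko.npvi/, /tbto/, /gi/, /ti/, /du.pu/ → 5.

5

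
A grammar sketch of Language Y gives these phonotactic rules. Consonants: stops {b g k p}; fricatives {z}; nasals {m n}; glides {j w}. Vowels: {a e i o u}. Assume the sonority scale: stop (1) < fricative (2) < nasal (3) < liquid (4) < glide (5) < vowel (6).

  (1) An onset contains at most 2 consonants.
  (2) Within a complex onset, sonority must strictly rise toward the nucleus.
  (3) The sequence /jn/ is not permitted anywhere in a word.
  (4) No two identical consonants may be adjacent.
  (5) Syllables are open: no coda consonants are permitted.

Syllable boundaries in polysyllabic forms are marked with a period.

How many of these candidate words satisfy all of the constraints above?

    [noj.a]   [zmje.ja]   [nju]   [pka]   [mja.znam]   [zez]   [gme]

[noj.a] — violates constraint 5: syllable 1 coda /j/ has 1 consonant (> 0) → not permitted
[zmje.ja] — violates constraint 1: syllable 1 onset /zmj/ has 3 consonants (> 2) → not permitted
[nju] — σ1 onset /nj/ (3→5 rises), coda /∅/ ok → permitted
[pka] — violates constraint 2: syllable 1 onset /pk/: /p/ (stop, 1) → /k/ (stop, 1) does not rise → not permitted
[mja.znam] — violates constraint 5: syllable 2 coda /m/ has 1 consonant (> 0) → not permitted
[zez] — violates constraint 5: syllable 1 coda /z/ has 1 consonant (> 0) → not permitted
[gme] — σ1 onset /gm/ (1→3 rises), coda /∅/ ok → permitted
Permitted: [nju], [gme] → 2.

2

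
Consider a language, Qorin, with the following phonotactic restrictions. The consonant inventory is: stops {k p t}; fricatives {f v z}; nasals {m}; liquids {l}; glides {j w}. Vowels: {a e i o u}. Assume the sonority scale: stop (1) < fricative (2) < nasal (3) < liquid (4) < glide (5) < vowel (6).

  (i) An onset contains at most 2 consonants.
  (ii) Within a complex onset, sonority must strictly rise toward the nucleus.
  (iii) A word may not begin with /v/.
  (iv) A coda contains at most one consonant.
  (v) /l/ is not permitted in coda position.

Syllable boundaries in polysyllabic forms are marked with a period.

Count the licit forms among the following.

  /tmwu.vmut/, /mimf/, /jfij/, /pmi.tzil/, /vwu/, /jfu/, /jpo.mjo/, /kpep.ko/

/tmwu.vmut/ — violates constraint (i): syllable 1 onset /tmw/ has 3 consonants (> 2) → illicit
/mimf/ — violates constraint (iv): syllable 1 coda /mf/ has 2 consonants (> 1) → illicit
/jfij/ — violates constraint (ii): syllable 1 onset /jf/: /j/ (glide, 5) → /f/ (fricative, 2) does not rise → illicit
/pmi.tzil/ — violates constraint (v): syllable 2 coda contains /l/ → illicit
/vwu/ — violates constraint (iii): word begins with /v/ → illicit
/jfu/ — violates constraint (ii): syllable 1 onset /jf/: /j/ (glide, 5) → /f/ (fricative, 2) does not rise → illicit
/jpo.mjo/ — violates constraint (ii): syllable 1 onset /jp/: /j/ (glide, 5) → /p/ (stop, 1) does not rise → illicit
/kpep.ko/ — violates constraint (ii): syllable 1 onset /kp/: /k/ (stop, 1) → /p/ (stop, 1) does not rise → illicit
No form is licit → 0.

0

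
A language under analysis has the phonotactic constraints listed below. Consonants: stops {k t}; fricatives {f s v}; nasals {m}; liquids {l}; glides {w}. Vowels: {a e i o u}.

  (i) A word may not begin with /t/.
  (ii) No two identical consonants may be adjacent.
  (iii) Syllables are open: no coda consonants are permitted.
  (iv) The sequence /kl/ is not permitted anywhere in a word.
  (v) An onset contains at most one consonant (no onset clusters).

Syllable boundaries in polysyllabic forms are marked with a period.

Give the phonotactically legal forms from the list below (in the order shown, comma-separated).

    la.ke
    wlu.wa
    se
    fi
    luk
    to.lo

la.ke — σ1 onset /l/, coda /∅/ ok; σ2 onset /k/, coda /∅/ ok → phonotactically legal
wlu.wa — violates constraint (v): syllable 1 onset /wl/ has 2 consonants (> 1) → phonotactically illegal
se — σ1 onset /s/, coda /∅/ ok → phonotactically legal
fi — σ1 onset /f/, coda /∅/ ok → phonotactically legal
luk — violates constraint (iii): syllable 1 coda /k/ has 1 consonant (> 0) → phonotactically illegal
to.lo — violates constraint (i): word begins with /t/ → phonotactically illegal

la.ke, se, fi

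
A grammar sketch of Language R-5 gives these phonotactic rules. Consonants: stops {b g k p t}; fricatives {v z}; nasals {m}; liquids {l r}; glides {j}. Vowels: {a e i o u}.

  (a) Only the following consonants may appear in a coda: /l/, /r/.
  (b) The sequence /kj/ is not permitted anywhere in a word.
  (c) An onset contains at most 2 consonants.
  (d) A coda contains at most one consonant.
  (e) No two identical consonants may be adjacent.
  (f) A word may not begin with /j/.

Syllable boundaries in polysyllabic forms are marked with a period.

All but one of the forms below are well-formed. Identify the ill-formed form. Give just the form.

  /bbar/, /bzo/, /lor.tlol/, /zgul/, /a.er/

/bbar/

/bbar/ — violates constraint (e): adjacent identical consonants /bb/ → ill-formed
/bzo/ — σ1 onset /bz/ (2C), coda /∅/ ok → well-formed
/lor.tlol/ — σ1 onset /l/, coda /r/ ok; σ2 onset /tl/ (2C), coda /l/ ok → well-formed
/zgul/ — σ1 onset /zg/ (2C), coda /l/ ok → well-formed
/a.er/ — σ1 onset /∅/, coda /∅/ ok; σ2 onset /∅/, coda /r/ ok → well-formed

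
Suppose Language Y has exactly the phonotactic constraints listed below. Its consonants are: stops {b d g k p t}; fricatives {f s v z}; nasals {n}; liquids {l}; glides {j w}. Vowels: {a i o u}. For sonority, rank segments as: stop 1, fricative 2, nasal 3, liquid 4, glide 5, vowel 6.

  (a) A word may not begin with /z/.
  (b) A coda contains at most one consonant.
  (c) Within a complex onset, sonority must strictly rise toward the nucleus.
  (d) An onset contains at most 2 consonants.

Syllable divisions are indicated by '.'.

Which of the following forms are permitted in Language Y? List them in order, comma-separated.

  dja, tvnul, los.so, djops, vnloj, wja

dja, los.so

dja — σ1 onset /dj/ (1→5 rises), coda /∅/ ok → permitted
tvnul — violates constraint (d): syllable 1 onset /tvn/ has 3 consonants (> 2) → not permitted
los.so — σ1 onset /l/, coda /s/ ok; σ2 onset /s/, coda /∅/ ok → permitted
djops — violates constraint (b): syllable 1 coda /ps/ has 2 consonants (> 1) → not permitted
vnloj — violates constraint (d): syllable 1 onset /vnl/ has 3 consonants (> 2) → not permitted
wja — violates constraint (c): syllable 1 onset /wj/: /w/ (glide, 5) → /j/ (glide, 5) does not rise → not permitted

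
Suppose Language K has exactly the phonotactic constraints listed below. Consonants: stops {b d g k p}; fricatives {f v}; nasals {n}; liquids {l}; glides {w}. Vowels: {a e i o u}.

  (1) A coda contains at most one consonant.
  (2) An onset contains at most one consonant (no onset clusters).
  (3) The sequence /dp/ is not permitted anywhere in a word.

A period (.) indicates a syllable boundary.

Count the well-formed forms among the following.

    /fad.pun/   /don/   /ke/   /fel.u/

3

/fad.pun/ — violates constraint 3: contains banned sequence /dp/ → ill-formed
/don/ — σ1 onset /d/, coda /n/ ok → well-formed
/ke/ — σ1 onset /k/, coda /∅/ ok → well-formed
/fel.u/ — σ1 onset /f/, coda /l/ ok; σ2 onset /∅/, coda /∅/ ok → well-formed
Well-formed: /don/, /ke/, /fel.u/ → 3.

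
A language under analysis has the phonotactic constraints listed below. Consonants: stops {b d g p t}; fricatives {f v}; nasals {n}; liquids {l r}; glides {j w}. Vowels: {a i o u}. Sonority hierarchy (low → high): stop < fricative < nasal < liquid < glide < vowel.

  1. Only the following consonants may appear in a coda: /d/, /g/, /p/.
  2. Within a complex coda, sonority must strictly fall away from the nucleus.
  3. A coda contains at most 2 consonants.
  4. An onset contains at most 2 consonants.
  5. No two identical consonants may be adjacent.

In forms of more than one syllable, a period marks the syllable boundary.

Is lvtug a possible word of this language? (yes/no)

lvtug — violates constraint 4: syllable 1 onset /lvt/ has 3 consonants (> 2) → illicit

no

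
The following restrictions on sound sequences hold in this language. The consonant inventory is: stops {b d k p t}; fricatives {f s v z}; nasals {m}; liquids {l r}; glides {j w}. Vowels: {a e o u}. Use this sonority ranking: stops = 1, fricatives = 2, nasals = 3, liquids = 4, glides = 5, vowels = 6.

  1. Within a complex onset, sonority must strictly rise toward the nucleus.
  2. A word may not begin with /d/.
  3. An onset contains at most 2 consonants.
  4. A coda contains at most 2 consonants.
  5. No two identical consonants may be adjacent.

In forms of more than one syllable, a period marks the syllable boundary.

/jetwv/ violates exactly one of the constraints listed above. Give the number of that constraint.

/jetwv/: syllable 1 coda /twv/ has 3 consonants (> 2).
This is a violation of constraint 4: "A coda contains at most 2 consonants."
The remaining constraints (1, 2, 3, 5) are satisfied.

4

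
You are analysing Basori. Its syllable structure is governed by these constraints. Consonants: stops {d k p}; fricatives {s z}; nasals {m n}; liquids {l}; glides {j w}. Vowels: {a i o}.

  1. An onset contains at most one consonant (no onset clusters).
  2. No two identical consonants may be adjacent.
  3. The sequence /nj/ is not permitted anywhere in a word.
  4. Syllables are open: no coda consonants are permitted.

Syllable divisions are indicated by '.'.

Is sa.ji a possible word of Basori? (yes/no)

yes

sa.ji — σ1 onset /s/, coda /∅/ ok; σ2 onset /j/, coda /∅/ ok → licit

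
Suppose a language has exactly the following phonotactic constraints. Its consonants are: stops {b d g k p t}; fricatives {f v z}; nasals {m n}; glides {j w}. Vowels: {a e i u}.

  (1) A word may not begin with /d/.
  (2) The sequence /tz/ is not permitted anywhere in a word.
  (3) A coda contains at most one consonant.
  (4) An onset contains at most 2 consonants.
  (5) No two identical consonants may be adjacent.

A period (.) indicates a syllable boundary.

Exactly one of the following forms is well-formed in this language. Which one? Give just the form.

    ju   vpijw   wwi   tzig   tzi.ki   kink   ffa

ju — σ1 onset /j/, coda /∅/ ok → well-formed
vpijw — violates constraint 3: syllable 1 coda /jw/ has 2 consonants (> 1) → ill-formed
wwi — violates constraint 5: adjacent identical consonants /ww/ → ill-formed
tzig — violates constraint 2: contains banned sequence /tz/ → ill-formed
tzi.ki — violates constraint 2: contains banned sequence /tz/ → ill-formed
kink — violates constraint 3: syllable 1 coda /nk/ has 2 consonants (> 1) → ill-formed
ffa — violates constraint 5: adjacent identical consonants /ff/ → ill-formed

ju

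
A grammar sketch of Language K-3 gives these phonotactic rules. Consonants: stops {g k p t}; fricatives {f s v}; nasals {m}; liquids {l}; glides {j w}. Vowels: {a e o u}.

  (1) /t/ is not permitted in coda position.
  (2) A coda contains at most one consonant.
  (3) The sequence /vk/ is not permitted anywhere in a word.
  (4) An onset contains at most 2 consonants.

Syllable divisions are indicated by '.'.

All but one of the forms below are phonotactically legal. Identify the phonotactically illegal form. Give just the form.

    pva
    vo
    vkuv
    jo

vkuv

pva — σ1 onset /pv/ (2C), coda /∅/ ok → phonotactically legal
vo — σ1 onset /v/, coda /∅/ ok → phonotactically legal
vkuv — violates constraint 3: contains banned sequence /vk/ → phonotactically illegal
jo — σ1 onset /j/, coda /∅/ ok → phonotactically legal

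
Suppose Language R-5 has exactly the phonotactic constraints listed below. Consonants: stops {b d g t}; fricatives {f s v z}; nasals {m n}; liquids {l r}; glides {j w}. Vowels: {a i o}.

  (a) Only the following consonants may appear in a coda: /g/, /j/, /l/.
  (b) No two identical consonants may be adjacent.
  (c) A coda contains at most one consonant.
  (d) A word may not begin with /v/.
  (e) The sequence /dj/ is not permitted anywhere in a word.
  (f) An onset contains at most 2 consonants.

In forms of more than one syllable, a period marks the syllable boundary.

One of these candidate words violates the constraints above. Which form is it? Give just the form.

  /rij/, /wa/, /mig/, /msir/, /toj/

/rij/ — σ1 onset /r/, coda /j/ ok → licit
/wa/ — σ1 onset /w/, coda /∅/ ok → licit
/mig/ — σ1 onset /m/, coda /g/ ok → licit
/msir/ — violates constraint (a): syllable 1 coda contains /r/, which is not a licensed coda consonant → illicit
/toj/ — σ1 onset /t/, coda /j/ ok → licit

/msir/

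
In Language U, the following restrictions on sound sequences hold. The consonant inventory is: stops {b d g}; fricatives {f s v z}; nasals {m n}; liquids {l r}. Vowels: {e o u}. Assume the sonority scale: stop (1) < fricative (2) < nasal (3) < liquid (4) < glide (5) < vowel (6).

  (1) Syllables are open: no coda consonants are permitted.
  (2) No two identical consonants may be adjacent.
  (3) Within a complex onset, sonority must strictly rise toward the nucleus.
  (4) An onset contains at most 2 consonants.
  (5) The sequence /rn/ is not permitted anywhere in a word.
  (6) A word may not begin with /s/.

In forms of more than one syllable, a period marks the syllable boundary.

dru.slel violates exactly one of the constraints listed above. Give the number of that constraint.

dru.slel: syllable 2 coda /l/ has 1 consonant (> 0).
This is a violation of constraint 1: "Syllables are open: no coda consonants are permitted."
The remaining constraints (2, 3, 4, 5, 6) are satisfied.

1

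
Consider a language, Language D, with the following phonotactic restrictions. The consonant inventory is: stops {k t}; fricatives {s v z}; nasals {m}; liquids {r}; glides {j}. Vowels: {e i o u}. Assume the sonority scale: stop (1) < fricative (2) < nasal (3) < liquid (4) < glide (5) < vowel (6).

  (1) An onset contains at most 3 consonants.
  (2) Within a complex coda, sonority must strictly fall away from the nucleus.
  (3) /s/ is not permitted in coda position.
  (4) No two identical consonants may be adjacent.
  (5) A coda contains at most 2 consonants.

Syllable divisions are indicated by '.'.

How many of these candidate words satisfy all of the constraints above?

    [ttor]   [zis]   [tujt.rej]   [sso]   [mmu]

[ttor] — violates constraint 4: adjacent identical consonants /tt/ → not permitted
[zis] — violates constraint 3: syllable 1 coda contains /s/ → not permitted
[tujt.rej] — σ1 onset /t/, coda /jt/ (5→1 falls) ok; σ2 onset /r/, coda /j/ ok → permitted
[sso] — violates constraint 4: adjacent identical consonants /ss/ → not permitted
[mmu] — violates constraint 4: adjacent identical consonants /mm/ → not permitted
Permitted: [tujt.rej] → 1.

1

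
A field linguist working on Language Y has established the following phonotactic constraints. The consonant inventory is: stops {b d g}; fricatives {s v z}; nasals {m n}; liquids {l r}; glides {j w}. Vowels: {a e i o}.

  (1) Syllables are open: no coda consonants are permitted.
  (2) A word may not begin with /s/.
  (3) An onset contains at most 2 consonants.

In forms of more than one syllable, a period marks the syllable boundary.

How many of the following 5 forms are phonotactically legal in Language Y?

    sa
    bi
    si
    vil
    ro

sa — violates constraint 2: word begins with /s/ → phonotactically illegal
bi — σ1 onset /b/, coda /∅/ ok → phonotactically legal
si — violates constraint 2: word begins with /s/ → phonotactically illegal
vil — violates constraint 1: syllable 1 coda /l/ has 1 consonant (> 0) → phonotactically illegal
ro — σ1 onset /r/, coda /∅/ ok → phonotactically legal
Phonotactically legal: bi, ro → 2.

2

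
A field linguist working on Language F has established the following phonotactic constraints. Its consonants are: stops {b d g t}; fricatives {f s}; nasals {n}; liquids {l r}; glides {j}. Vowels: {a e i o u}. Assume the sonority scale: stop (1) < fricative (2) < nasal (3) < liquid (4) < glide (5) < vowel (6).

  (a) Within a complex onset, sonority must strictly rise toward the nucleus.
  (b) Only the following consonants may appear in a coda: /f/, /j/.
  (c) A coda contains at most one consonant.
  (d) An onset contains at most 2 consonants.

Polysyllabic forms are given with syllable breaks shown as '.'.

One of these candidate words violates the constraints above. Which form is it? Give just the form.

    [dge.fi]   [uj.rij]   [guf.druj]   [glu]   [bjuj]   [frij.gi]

[dge.fi] — violates constraint (a): syllable 1 onset /dg/: /d/ (stop, 1) → /g/ (stop, 1) does not rise → not permitted
[uj.rij] — σ1 onset /∅/, coda /j/ ok; σ2 onset /r/, coda /j/ ok → permitted
[guf.druj] — σ1 onset /g/, coda /f/ ok; σ2 onset /dr/ (1→4 rises), coda /j/ ok → permitted
[glu] — σ1 onset /gl/ (1→4 rises), coda /∅/ ok → permitted
[bjuj] — σ1 onset /bj/ (1→5 rises), coda /j/ ok → permitted
[frij.gi] — σ1 onset /fr/ (2→4 rises), coda /j/ ok; σ2 onset /g/, coda /∅/ ok → permitted

[dge.fi]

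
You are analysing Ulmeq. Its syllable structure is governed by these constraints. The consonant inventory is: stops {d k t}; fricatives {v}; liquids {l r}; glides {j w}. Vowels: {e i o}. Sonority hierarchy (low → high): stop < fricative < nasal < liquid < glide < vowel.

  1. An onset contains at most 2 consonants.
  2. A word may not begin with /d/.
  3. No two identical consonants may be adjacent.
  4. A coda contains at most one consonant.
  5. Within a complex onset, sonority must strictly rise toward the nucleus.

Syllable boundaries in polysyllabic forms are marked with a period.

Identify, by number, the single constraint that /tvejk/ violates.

/tvejk/: syllable 1 coda /jk/ has 2 consonants (> 1).
This is a violation of constraint 4: "A coda contains at most one consonant."
The remaining constraints (1, 2, 3, 5) are satisfied.

4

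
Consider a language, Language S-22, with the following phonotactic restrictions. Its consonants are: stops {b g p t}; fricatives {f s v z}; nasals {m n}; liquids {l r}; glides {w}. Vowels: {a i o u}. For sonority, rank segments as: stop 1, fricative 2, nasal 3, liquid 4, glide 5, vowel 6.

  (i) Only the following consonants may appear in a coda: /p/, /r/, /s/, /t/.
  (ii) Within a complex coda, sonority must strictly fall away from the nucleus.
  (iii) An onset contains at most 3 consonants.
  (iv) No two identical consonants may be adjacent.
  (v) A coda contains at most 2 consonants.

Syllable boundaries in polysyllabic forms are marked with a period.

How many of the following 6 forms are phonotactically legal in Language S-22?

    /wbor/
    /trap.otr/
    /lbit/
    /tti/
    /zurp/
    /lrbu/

/wbor/ — σ1 onset /wb/ (2C), coda /r/ ok → phonotactically legal
/trap.otr/ — violates constraint (ii): syllable 2 coda /tr/: /t/ (stop, 1) → /r/ (liquid, 4) does not fall → phonotactically illegal
/lbit/ — σ1 onset /lb/ (2C), coda /t/ ok → phonotactically legal
/tti/ — violates constraint (iv): adjacent identical consonants /tt/ → phonotactically illegal
/zurp/ — σ1 onset /z/, coda /rp/ (4→1 falls) ok → phonotactically legal
/lrbu/ — σ1 onset /lrb/ (3C), coda /∅/ ok → phonotactically legal
Phonotactically legal: /wbor/, /lbit/, /zurp/, /lrbu/ → 4.

4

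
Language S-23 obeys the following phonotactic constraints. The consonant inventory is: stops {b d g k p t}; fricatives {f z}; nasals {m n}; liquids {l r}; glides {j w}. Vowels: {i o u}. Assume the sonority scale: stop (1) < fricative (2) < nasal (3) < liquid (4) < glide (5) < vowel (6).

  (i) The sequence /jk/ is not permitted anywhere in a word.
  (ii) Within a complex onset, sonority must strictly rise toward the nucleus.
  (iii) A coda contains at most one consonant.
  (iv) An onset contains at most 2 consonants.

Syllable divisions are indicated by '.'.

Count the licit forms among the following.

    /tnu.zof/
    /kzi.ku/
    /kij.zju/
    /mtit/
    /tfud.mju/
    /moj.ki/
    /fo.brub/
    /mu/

/tnu.zof/ — σ1 onset /tn/ (1→3 rises), coda /∅/ ok; σ2 onset /z/, coda /f/ ok → licit
/kzi.ku/ — σ1 onset /kz/ (1→2 rises), coda /∅/ ok; σ2 onset /k/, coda /∅/ ok → licit
/kij.zju/ — σ1 onset /k/, coda /j/ ok; σ2 onset /zj/ (2→5 rises), coda /∅/ ok → licit
/mtit/ — violates constraint (ii): syllable 1 onset /mt/: /m/ (nasal, 3) → /t/ (stop, 1) does not rise → illicit
/tfud.mju/ — σ1 onset /tf/ (1→2 rises), coda /d/ ok; σ2 onset /mj/ (3→5 rises), coda /∅/ ok → licit
/moj.ki/ — violates constraint (i): contains banned sequence /jk/ → illicit
/fo.brub/ — σ1 onset /f/, coda /∅/ ok; σ2 onset /br/ (1→4 rises), coda /b/ ok → licit
/mu/ — σ1 onset /m/, coda /∅/ ok → licit
Licit: /tnu.zof/, /kzi.ku/, /kij.zju/, /tfud.mju/, /fo.brub/, /mu/ → 6.

6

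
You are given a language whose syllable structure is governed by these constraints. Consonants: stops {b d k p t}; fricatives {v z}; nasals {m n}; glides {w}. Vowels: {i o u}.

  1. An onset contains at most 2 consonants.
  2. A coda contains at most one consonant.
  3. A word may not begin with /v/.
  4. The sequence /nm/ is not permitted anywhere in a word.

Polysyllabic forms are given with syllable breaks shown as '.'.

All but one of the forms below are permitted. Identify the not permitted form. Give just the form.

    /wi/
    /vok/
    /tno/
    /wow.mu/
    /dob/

/vok/

/wi/ — σ1 onset /w/, coda /∅/ ok → permitted
/vok/ — violates constraint 3: word begins with /v/ → not permitted
/tno/ — σ1 onset /tn/ (2C), coda /∅/ ok → permitted
/wow.mu/ — σ1 onset /w/, coda /w/ ok; σ2 onset /m/, coda /∅/ ok → permitted
/dob/ — σ1 onset /d/, coda /b/ ok → permitted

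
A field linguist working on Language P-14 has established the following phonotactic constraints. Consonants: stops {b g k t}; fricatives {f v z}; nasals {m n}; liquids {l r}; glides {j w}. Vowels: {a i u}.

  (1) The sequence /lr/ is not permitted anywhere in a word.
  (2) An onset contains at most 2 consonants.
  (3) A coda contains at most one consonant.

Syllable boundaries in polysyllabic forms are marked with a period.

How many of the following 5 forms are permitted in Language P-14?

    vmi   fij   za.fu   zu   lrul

4

vmi — σ1 onset /vm/ (2C), coda /∅/ ok → permitted
fij — σ1 onset /f/, coda /j/ ok → permitted
za.fu — σ1 onset /z/, coda /∅/ ok; σ2 onset /f/, coda /∅/ ok → permitted
zu — σ1 onset /z/, coda /∅/ ok → permitted
lrul — violates constraint 1: contains banned sequence /lr/ → not permitted
Permitted: vmi, fij, za.fu, zu → 4.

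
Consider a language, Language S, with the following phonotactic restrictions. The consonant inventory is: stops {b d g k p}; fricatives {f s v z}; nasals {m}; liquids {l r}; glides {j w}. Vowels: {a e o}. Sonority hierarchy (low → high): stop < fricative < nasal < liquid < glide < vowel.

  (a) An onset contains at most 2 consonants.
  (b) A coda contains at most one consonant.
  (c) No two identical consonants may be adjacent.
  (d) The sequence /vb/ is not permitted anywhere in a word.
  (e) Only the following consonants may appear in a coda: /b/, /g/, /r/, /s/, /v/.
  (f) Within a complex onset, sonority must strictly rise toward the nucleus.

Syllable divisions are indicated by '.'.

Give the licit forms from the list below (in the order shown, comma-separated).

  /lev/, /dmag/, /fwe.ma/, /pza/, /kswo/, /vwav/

/lev/ — σ1 onset /l/, coda /v/ ok → licit
/dmag/ — σ1 onset /dm/ (1→3 rises), coda /g/ ok → licit
/fwe.ma/ — σ1 onset /fw/ (2→5 rises), coda /∅/ ok; σ2 onset /m/, coda /∅/ ok → licit
/pza/ — σ1 onset /pz/ (1→2 rises), coda /∅/ ok → licit
/kswo/ — violates constraint (a): syllable 1 onset /ksw/ has 3 consonants (> 2) → illicit
/vwav/ — σ1 onset /vw/ (2→5 rises), coda /v/ ok → licit

/lev/, /dmag/, /fwe.ma/, /pza/, /vwav/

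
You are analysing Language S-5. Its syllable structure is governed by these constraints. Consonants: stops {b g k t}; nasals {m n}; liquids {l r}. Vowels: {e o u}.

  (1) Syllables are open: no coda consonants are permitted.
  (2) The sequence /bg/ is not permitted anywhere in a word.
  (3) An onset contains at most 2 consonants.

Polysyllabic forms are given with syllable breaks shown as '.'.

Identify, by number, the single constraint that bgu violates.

bgu: contains banned sequence /bg/.
This is a violation of constraint 2: "The sequence /bg/ is not permitted anywhere in a word."
The remaining constraints (1, 3) are satisfied.

2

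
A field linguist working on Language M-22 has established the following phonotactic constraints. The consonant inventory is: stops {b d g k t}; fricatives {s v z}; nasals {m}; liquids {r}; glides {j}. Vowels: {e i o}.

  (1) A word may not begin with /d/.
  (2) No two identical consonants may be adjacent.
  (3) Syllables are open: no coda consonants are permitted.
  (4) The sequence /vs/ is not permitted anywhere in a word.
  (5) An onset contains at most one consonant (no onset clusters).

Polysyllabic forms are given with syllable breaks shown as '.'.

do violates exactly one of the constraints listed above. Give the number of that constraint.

do: word begins with /d/.
This is a violation of constraint 1: "A word may not begin with /d/."
The remaining constraints (2, 3, 4, 5) are satisfied.

1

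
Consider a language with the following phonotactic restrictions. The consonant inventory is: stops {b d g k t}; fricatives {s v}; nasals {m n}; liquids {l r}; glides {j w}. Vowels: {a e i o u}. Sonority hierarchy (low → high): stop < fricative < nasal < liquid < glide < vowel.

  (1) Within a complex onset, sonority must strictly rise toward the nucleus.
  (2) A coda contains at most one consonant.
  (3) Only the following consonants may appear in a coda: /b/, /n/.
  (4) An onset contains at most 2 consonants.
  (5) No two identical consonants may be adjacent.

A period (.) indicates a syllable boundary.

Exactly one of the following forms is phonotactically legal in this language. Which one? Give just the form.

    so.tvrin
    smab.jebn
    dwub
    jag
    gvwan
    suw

so.tvrin — violates constraint 4: syllable 2 onset /tvr/ has 3 consonants (> 2) → phonotactically illegal
smab.jebn — violates constraint 2: syllable 2 coda /bn/ has 2 consonants (> 1) → phonotactically illegal
dwub — σ1 onset /dw/ (1→5 rises), coda /b/ ok → phonotactically legal
jag — violates constraint 3: syllable 1 coda contains /g/, which is not a licensed coda consonant → phonotactically illegal
gvwan — violates constraint 4: syllable 1 onset /gvw/ has 3 consonants (> 2) → phonotactically illegal
suw — violates constraint 3: syllable 1 coda contains /w/, which is not a licensed coda consonant → phonotactically illegal

dwub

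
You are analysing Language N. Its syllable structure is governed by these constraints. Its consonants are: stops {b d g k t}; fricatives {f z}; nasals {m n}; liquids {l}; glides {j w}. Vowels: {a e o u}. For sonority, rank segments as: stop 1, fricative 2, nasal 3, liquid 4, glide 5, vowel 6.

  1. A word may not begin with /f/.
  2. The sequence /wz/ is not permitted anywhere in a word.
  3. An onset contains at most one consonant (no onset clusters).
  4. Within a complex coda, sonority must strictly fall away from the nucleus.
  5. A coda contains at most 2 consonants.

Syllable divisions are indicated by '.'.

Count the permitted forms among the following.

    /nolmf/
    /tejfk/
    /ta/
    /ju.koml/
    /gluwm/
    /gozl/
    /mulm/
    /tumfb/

2

/nolmf/ — violates constraint 5: syllable 1 coda /lmf/ has 3 consonants (> 2) → not permitted
/tejfk/ — violates constraint 5: syllable 1 coda /jfk/ has 3 consonants (> 2) → not permitted
/ta/ — σ1 onset /t/, coda /∅/ ok → permitted
/ju.koml/ — violates constraint 4: syllable 2 coda /ml/: /m/ (nasal, 3) → /l/ (liquid, 4) does not fall → not permitted
/gluwm/ — violates constraint 3: syllable 1 onset /gl/ has 2 consonants (> 1) → not permitted
/gozl/ — violates constraint 4: syllable 1 coda /zl/: /z/ (fricative, 2) → /l/ (liquid, 4) does not fall → not permitted
/mulm/ — σ1 onset /m/, coda /lm/ (4→3 falls) ok → permitted
/tumfb/ — violates constraint 5: syllable 1 coda /mfb/ has 3 consonants (> 2) → not permitted
Permitted: /ta/, /mulm/ → 2.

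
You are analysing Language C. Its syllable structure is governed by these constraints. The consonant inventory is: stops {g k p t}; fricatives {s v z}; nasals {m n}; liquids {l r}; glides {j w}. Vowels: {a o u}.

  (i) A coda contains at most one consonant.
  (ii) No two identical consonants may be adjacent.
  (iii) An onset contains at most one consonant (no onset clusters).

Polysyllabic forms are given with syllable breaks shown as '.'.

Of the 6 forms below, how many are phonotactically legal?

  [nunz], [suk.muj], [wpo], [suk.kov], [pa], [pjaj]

[nunz] — violates constraint (i): syllable 1 coda /nz/ has 2 consonants (> 1) → phonotactically illegal
[suk.muj] — σ1 onset /s/, coda /k/ ok; σ2 onset /m/, coda /j/ ok → phonotactically legal
[wpo] — violates constraint (iii): syllable 1 onset /wp/ has 2 consonants (> 1) → phonotactically illegal
[suk.kov] — violates constraint (ii): adjacent identical consonants /kk/ → phonotactically illegal
[pa] — σ1 onset /p/, coda /∅/ ok → phonotactically legal
[pjaj] — violates constraint (iii): syllable 1 onset /pj/ has 2 consonants (> 1) → phonotactically illegal
Phonotactically legal: [suk.muj], [pa] → 2.

2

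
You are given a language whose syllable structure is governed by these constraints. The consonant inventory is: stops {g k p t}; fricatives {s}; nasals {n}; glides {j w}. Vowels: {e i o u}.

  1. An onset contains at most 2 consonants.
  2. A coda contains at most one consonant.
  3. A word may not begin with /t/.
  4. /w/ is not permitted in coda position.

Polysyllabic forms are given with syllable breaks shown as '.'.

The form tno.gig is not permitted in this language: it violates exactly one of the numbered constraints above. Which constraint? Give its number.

3

tno.gig: word begins with /t/.
This is a violation of constraint 3: "A word may not begin with /t/."
The remaining constraints (1, 2, 4) are satisfied.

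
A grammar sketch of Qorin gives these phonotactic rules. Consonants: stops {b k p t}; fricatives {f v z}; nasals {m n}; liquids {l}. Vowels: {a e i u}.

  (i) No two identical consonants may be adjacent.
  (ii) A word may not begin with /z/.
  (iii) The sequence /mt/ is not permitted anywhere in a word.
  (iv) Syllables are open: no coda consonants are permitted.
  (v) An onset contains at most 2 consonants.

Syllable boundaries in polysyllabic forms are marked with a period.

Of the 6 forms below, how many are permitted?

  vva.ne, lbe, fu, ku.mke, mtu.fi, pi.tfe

4

vva.ne — violates constraint (i): adjacent identical consonants /vv/ → not permitted
lbe — σ1 onset /lb/ (2C), coda /∅/ ok → permitted
fu — σ1 onset /f/, coda /∅/ ok → permitted
ku.mke — σ1 onset /k/, coda /∅/ ok; σ2 onset /mk/ (2C), coda /∅/ ok → permitted
mtu.fi — violates constraint (iii): contains banned sequence /mt/ → not permitted
pi.tfe — σ1 onset /p/, coda /∅/ ok; σ2 onset /tf/ (2C), coda /∅/ ok → permitted
Permitted: lbe, fu, ku.mke, pi.tfe → 4.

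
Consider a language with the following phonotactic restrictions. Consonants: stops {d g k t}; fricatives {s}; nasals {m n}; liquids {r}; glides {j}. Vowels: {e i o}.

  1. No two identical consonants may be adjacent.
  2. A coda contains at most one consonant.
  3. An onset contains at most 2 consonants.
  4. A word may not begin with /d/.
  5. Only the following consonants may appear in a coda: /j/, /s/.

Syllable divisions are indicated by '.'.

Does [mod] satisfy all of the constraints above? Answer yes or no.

[mod] — violates constraint 5: syllable 1 coda contains /d/, which is not a licensed coda consonant → ill-formed

no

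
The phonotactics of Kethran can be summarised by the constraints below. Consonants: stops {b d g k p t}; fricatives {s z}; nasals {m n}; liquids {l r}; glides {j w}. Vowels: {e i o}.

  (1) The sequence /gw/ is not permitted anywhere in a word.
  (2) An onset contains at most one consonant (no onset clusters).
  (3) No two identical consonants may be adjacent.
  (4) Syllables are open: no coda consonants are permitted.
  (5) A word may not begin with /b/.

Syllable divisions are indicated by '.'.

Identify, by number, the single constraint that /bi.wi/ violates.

5

/bi.wi/: word begins with /b/.
This is a violation of constraint 5: "A word may not begin with /b/."
The remaining constraints (1, 2, 3, 4) are satisfied.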